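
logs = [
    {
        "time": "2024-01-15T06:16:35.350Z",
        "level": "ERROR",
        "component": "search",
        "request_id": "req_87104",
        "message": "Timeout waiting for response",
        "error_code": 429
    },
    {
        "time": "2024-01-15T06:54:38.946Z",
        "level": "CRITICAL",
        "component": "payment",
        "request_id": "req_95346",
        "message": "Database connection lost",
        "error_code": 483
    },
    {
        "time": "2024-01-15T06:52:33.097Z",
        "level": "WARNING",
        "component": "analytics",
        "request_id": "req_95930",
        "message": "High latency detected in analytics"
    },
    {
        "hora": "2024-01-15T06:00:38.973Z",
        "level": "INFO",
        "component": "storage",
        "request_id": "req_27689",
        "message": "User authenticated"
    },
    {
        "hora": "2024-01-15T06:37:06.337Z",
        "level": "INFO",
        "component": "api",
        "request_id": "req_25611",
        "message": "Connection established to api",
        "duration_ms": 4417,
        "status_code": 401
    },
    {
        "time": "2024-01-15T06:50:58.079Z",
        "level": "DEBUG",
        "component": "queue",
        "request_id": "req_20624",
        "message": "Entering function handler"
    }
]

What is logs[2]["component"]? "analytics"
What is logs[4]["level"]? "INFO"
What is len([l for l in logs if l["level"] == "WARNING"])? 1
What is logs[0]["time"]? "2024-01-15T06:16:35.350Z"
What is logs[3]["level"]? "INFO"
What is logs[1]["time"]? "2024-01-15T06:54:38.946Z"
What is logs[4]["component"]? "api"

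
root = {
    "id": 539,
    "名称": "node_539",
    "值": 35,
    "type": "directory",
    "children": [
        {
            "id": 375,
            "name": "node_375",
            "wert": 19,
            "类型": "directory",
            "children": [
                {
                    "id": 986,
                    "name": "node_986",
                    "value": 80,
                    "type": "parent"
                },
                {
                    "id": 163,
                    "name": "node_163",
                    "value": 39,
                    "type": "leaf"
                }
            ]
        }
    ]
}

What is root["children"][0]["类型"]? "directory"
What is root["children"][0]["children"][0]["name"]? "node_986"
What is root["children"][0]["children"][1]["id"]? 163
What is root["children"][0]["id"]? 375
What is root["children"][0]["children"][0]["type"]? "parent"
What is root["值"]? 35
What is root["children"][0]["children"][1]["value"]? 39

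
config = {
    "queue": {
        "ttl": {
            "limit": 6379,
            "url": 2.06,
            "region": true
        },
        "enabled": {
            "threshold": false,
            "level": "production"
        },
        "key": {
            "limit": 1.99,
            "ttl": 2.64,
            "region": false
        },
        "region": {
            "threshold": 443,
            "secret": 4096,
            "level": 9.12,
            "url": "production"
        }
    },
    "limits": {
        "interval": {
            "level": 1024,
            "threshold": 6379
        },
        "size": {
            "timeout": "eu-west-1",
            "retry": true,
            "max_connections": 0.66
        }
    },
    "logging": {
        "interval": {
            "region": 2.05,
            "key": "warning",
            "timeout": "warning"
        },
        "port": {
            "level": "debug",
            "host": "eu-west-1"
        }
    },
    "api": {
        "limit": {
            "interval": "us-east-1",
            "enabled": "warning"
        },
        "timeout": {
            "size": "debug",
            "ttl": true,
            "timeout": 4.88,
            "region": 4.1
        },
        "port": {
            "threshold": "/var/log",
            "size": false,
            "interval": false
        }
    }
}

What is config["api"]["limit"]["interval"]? "us-east-1"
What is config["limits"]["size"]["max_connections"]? 0.66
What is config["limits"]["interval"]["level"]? 1024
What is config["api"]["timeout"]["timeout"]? 4.88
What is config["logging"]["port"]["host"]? "eu-west-1"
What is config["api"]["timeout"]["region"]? 4.1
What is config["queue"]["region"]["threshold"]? 443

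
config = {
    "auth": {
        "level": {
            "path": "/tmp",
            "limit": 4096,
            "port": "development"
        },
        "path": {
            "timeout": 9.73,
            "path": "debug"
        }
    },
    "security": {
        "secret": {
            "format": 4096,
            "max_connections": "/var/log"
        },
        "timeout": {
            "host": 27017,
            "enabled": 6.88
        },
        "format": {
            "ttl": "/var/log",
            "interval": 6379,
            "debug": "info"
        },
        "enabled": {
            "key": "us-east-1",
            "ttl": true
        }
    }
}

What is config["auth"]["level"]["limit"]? 4096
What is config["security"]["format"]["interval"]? 6379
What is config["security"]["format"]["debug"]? "info"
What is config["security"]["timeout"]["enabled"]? 6.88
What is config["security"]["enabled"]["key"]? "us-east-1"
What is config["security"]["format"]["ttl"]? "/var/log"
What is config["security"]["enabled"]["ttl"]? True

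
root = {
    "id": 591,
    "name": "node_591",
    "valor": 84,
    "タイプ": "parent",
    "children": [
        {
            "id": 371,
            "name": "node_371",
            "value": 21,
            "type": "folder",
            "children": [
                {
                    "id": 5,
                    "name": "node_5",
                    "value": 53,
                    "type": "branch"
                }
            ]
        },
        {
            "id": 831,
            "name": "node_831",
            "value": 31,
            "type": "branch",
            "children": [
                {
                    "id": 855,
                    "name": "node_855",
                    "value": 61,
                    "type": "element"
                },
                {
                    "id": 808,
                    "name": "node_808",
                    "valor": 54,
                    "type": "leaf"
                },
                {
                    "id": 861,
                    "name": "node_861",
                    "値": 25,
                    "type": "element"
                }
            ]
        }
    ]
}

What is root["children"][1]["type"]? "branch"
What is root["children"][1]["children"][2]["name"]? "node_861"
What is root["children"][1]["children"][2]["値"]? 25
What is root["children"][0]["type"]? "folder"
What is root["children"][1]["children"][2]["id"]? 861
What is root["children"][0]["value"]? 21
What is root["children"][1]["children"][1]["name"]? "node_808"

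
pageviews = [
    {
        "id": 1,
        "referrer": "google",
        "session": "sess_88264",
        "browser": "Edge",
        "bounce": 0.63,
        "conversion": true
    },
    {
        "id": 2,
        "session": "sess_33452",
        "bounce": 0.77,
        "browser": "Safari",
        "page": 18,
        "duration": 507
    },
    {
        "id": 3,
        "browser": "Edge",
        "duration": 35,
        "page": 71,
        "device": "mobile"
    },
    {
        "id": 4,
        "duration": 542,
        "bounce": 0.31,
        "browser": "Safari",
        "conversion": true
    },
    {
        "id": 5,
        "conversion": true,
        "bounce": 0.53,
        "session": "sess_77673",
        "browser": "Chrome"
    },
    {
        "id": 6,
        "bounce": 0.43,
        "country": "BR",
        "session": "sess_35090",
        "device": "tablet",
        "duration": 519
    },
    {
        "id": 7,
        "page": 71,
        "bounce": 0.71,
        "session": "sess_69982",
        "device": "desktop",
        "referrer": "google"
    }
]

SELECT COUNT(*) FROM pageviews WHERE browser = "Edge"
2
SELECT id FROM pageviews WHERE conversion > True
[]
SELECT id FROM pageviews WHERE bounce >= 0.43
[1, 2, 5, 6, 7]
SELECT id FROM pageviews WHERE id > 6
[7]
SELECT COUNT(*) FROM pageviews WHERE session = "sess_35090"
1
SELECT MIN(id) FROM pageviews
1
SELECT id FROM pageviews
[1, 2, 3, 4, 5, 6, 7]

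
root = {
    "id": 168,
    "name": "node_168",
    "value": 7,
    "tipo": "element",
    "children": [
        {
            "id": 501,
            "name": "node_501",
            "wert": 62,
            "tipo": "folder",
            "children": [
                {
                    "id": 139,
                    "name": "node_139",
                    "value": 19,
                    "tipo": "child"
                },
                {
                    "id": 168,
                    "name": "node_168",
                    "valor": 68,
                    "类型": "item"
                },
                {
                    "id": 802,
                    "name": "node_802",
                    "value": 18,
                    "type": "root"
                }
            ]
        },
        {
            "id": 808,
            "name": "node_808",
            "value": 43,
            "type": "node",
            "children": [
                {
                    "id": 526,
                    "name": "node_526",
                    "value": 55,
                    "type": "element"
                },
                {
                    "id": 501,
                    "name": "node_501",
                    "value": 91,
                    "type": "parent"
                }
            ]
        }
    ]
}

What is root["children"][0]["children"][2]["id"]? 802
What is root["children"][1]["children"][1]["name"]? "node_501"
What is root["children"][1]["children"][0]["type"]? "element"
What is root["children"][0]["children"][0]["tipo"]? "child"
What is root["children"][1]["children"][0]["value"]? 55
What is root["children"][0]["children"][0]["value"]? 19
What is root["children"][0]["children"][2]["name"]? "node_802"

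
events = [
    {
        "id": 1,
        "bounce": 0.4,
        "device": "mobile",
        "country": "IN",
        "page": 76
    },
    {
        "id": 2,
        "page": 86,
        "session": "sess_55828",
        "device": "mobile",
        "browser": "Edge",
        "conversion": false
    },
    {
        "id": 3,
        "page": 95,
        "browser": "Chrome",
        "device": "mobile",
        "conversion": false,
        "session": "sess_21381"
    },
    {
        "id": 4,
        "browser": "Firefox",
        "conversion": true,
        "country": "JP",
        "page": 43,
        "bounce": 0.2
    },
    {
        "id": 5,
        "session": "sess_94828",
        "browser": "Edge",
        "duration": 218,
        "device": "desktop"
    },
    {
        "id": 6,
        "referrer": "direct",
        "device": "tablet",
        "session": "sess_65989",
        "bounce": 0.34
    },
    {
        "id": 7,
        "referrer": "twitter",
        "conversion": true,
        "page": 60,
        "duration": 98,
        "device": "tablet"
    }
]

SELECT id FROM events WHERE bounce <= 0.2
[4]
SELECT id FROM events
[1, 2, 3, 4, 5, 6, 7]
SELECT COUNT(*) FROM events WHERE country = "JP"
1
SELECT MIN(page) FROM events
43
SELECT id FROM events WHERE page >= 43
[1, 2, 3, 4, 7]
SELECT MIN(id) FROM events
1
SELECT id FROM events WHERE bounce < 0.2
[]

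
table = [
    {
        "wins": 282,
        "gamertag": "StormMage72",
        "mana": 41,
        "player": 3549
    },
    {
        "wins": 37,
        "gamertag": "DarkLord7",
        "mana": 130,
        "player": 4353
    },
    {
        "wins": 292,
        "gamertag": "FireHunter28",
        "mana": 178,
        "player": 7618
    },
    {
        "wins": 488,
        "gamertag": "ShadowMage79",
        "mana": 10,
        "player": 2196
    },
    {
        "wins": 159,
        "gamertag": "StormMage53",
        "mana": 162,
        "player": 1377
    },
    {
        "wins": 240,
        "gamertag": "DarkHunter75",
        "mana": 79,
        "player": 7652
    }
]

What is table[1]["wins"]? 37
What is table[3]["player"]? 2196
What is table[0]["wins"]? 282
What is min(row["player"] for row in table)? 1377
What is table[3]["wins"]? 488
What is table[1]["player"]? 4353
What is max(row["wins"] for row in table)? 488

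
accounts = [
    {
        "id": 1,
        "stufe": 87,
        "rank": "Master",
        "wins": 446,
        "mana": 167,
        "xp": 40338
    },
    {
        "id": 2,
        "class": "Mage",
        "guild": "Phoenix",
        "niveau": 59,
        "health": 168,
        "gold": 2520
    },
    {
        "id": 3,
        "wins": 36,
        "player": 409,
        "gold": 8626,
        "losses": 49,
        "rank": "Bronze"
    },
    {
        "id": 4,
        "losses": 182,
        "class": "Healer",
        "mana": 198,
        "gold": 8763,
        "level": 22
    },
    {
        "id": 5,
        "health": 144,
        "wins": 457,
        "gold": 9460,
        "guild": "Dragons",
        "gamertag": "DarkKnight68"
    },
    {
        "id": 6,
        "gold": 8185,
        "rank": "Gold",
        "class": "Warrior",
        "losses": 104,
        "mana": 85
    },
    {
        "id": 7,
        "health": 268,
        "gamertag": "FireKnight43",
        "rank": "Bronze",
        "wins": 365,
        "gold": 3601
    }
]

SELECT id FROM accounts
[1, 2, 3, 4, 5, 6, 7]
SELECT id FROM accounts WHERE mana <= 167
[1, 6]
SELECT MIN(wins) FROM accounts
36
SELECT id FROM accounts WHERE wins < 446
[3, 7]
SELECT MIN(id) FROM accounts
1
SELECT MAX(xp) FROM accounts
40338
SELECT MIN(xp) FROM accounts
40338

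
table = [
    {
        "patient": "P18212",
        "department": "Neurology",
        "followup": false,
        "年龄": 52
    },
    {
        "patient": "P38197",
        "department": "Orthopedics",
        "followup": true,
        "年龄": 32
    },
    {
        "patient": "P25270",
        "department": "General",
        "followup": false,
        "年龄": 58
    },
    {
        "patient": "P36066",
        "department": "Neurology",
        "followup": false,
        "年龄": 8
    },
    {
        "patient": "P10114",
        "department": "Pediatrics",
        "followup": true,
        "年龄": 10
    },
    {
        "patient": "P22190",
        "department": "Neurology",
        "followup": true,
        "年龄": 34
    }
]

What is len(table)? 6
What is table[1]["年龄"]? 32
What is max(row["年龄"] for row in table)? 58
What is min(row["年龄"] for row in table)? 8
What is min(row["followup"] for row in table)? False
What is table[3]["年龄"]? 8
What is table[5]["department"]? "Neurology"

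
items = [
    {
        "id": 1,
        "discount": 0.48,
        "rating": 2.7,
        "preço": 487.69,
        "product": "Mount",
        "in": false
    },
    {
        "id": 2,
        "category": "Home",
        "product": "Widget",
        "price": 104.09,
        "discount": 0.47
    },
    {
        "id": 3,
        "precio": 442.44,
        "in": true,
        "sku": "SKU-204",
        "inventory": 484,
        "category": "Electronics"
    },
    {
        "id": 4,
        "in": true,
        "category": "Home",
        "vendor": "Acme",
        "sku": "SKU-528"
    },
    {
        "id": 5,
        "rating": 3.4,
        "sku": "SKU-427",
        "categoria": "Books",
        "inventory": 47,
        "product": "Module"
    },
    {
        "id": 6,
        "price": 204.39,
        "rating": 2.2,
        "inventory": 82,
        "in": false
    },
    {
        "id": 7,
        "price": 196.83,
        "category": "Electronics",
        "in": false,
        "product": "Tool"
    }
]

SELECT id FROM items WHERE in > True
[]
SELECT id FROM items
[1, 2, 3, 4, 5, 6, 7]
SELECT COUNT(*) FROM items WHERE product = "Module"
1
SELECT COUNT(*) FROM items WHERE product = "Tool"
1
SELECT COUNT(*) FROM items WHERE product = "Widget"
1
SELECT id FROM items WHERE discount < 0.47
[]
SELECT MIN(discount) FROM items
0.47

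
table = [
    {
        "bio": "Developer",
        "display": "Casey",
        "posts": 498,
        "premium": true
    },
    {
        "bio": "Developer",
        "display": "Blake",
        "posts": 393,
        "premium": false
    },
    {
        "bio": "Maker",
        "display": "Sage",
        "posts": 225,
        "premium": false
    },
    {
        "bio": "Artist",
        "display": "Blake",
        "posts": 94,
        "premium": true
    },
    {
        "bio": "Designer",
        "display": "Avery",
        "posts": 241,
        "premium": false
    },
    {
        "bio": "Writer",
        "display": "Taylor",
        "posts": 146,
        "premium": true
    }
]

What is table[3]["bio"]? "Artist"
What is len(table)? 6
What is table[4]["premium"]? False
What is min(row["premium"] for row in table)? False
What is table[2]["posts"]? 225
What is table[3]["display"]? "Blake"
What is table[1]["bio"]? "Developer"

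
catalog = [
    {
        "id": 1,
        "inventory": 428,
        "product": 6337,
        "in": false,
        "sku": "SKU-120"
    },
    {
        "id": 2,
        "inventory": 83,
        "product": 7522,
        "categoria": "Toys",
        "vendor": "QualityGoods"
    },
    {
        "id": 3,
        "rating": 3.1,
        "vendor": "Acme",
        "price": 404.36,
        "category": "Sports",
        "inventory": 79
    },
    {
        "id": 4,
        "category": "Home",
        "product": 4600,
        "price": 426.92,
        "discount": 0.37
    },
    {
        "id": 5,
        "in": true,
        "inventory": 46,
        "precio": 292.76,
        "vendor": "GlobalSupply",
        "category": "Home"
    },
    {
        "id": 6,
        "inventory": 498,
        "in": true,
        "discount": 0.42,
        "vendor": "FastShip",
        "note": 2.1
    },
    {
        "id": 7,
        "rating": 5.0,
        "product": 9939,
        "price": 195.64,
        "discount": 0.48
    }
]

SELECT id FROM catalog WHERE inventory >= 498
[6]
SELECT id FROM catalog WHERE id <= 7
[1, 2, 3, 4, 5, 6, 7]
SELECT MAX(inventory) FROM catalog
498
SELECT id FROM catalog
[1, 2, 3, 4, 5, 6, 7]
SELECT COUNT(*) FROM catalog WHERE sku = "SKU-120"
1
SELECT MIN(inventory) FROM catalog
46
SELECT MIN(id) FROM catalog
1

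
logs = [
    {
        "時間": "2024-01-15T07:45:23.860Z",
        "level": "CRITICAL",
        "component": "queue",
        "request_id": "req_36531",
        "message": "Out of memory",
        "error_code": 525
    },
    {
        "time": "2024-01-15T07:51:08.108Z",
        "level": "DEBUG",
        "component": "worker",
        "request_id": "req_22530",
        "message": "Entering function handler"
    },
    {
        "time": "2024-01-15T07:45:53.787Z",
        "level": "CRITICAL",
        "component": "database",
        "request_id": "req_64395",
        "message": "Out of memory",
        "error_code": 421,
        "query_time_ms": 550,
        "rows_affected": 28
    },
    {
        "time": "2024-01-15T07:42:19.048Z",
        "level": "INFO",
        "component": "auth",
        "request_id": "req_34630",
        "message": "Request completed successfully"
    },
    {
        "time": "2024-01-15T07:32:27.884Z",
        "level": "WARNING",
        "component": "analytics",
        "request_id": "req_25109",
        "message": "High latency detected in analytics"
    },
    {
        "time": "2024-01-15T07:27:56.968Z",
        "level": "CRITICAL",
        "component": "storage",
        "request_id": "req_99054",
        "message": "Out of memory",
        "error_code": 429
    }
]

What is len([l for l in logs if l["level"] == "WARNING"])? 1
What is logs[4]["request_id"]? "req_25109"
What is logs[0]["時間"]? "2024-01-15T07:45:23.860Z"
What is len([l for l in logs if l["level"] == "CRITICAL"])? 3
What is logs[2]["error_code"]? 421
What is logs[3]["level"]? "INFO"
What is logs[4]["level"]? "WARNING"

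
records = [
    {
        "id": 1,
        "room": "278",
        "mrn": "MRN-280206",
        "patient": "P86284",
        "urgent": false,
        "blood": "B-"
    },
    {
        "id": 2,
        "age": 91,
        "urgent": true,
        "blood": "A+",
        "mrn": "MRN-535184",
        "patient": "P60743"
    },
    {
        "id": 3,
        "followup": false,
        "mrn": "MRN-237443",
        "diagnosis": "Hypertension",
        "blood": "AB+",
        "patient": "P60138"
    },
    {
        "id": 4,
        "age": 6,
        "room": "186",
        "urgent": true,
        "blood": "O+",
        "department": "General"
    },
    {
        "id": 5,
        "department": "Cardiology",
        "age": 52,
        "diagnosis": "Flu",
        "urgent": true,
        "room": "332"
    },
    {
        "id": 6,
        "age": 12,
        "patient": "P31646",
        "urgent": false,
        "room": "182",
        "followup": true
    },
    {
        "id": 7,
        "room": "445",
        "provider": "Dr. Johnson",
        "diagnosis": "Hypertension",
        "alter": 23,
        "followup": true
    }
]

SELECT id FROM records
[1, 2, 3, 4, 5, 6, 7]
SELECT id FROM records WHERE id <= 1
[1]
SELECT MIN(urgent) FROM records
False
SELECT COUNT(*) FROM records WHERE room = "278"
1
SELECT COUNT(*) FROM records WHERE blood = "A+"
1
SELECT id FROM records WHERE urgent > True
[]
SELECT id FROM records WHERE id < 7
[1, 2, 3, 4, 5, 6]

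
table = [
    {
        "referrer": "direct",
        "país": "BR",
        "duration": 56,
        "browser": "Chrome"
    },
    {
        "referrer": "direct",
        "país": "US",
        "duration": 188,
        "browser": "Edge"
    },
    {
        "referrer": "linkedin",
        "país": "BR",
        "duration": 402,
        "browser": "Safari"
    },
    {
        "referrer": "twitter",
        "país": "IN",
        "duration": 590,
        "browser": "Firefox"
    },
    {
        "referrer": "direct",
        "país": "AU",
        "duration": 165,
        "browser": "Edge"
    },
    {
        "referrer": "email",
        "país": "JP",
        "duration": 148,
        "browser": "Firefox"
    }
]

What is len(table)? 6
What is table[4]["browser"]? "Edge"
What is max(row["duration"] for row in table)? 590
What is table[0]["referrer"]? "direct"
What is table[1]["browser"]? "Edge"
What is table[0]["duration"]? 56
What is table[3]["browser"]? "Firefox"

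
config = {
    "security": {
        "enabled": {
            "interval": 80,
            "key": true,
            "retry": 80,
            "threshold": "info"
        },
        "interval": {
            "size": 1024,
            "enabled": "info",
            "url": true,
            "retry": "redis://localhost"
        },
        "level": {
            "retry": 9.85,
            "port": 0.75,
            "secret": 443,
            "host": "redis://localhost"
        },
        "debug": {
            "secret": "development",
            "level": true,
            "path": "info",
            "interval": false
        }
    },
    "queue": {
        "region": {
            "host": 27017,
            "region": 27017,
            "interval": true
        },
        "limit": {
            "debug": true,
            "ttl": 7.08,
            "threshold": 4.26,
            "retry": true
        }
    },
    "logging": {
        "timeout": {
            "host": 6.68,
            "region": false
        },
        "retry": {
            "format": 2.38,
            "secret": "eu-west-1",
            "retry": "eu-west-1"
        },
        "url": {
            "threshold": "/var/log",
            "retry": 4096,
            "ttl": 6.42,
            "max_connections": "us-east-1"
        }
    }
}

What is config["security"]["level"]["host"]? "redis://localhost"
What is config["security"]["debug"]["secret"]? "development"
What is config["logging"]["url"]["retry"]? 4096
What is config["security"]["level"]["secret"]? 443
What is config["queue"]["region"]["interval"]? True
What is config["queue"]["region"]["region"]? 27017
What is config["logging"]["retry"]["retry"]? "eu-west-1"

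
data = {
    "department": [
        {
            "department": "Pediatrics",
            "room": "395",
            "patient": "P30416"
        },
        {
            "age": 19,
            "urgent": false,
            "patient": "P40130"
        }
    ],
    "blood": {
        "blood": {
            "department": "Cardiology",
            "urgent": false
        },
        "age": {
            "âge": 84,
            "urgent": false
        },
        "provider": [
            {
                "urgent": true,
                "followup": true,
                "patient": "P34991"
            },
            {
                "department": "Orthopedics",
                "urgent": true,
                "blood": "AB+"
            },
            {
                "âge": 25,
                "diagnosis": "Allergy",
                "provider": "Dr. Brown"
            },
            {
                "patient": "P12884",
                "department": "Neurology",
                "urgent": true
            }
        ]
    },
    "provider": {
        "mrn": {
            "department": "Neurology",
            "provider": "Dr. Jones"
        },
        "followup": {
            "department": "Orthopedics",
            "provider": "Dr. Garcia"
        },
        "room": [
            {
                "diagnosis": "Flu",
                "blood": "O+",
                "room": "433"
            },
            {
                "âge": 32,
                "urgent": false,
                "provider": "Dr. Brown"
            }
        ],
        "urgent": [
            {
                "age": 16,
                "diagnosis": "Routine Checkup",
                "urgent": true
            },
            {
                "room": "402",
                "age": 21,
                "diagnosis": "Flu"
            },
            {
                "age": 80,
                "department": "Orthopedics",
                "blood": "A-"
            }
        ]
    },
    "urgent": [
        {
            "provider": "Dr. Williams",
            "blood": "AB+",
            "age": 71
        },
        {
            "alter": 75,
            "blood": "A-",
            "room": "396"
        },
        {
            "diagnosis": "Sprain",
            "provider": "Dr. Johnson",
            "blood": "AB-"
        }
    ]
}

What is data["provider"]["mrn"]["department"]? "Neurology"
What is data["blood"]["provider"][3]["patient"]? "P12884"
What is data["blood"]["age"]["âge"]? 84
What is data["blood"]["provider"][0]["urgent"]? True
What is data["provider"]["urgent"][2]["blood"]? "A-"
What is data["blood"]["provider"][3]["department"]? "Neurology"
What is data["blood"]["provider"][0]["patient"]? "P34991"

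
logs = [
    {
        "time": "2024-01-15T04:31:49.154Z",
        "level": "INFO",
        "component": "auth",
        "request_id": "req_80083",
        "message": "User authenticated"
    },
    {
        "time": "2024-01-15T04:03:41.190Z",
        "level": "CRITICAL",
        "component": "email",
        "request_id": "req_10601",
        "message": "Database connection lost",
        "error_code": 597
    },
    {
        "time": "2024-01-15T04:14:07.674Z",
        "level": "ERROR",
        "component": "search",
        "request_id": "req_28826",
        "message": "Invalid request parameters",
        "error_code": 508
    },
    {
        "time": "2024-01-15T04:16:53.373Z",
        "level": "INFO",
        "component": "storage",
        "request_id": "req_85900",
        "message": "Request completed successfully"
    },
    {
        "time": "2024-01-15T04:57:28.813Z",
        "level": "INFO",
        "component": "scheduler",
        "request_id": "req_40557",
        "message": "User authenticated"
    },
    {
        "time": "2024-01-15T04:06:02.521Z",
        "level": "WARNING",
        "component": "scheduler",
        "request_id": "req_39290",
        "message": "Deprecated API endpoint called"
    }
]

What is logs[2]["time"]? "2024-01-15T04:14:07.674Z"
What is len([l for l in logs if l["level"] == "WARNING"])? 1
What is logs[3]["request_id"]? "req_85900"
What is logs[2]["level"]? "ERROR"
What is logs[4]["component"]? "scheduler"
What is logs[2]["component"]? "search"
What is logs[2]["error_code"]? 508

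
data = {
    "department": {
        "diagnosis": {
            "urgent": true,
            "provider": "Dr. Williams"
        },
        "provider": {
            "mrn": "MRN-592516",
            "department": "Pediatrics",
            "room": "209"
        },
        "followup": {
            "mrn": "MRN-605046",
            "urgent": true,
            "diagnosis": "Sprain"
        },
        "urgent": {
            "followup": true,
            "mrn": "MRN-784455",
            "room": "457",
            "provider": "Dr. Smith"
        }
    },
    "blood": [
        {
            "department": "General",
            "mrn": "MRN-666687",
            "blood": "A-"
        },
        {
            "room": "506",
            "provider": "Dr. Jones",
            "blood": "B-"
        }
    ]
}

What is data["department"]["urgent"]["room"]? "457"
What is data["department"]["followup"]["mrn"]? "MRN-605046"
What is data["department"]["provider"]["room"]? "209"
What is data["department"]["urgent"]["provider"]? "Dr. Smith"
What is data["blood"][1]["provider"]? "Dr. Jones"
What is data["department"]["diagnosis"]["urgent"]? True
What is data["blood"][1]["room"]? "506"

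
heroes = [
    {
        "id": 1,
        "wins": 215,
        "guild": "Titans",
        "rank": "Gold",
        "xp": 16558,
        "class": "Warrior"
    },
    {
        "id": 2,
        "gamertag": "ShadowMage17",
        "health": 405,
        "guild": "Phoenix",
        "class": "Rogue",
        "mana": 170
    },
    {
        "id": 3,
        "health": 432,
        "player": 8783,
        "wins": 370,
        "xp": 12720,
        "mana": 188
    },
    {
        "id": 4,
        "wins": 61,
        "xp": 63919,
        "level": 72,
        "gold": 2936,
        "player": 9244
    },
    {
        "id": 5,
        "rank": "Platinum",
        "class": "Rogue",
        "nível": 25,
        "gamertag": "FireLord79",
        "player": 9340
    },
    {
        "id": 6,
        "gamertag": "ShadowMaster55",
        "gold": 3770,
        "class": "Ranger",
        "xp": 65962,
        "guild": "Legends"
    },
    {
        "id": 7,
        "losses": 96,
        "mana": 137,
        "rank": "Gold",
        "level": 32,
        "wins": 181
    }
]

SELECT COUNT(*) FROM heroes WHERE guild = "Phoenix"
1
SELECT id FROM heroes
[1, 2, 3, 4, 5, 6, 7]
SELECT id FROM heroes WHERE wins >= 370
[3]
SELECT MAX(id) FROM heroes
7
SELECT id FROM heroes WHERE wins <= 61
[4]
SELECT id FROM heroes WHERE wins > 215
[3]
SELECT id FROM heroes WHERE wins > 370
[]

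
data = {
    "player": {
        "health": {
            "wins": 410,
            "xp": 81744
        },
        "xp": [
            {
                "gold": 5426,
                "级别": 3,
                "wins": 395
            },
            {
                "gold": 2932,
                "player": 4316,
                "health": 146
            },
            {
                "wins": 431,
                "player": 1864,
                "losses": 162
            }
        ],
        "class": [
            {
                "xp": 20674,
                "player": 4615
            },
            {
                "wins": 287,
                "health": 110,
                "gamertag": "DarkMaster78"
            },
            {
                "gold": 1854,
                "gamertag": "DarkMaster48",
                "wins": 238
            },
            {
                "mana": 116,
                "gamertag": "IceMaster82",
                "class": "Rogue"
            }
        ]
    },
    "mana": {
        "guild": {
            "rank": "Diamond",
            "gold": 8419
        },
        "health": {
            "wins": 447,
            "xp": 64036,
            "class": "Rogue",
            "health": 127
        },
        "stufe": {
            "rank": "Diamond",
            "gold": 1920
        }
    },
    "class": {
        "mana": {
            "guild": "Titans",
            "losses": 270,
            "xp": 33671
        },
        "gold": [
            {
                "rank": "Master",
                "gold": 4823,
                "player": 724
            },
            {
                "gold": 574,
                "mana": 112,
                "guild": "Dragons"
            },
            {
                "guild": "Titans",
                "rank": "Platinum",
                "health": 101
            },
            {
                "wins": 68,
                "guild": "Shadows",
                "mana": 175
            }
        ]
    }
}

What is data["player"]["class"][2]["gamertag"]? "DarkMaster48"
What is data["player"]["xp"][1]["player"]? 4316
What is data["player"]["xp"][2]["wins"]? 431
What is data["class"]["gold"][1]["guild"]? "Dragons"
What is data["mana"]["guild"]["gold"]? 8419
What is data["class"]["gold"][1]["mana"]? 112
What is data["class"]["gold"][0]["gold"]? 4823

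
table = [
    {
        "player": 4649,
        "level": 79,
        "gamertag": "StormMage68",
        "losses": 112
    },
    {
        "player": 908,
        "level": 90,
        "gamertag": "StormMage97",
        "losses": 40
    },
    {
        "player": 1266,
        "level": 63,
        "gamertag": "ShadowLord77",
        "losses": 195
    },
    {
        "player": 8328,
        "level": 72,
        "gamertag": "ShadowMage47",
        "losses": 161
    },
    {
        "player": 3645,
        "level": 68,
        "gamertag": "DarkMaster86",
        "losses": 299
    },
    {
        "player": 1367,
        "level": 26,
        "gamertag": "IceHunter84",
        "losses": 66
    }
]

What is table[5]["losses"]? 66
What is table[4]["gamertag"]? "DarkMaster86"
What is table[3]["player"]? 8328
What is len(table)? 6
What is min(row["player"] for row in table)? 908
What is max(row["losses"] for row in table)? 299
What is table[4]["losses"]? 299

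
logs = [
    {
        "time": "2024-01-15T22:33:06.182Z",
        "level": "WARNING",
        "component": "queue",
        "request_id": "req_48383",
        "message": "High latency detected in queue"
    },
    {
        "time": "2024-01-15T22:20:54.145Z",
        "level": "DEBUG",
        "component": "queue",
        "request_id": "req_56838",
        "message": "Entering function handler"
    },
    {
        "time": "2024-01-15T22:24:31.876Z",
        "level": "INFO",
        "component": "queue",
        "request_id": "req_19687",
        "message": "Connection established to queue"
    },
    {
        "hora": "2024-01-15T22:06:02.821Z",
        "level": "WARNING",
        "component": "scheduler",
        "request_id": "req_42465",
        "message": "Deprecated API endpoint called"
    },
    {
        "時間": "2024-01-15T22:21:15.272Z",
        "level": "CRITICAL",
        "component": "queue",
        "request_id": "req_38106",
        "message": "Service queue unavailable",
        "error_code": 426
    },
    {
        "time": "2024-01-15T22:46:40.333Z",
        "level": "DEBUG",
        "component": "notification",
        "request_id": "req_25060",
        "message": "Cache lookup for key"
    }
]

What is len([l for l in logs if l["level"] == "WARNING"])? 2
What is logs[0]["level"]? "WARNING"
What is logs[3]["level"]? "WARNING"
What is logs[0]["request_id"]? "req_48383"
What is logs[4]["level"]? "CRITICAL"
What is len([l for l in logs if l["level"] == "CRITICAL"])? 1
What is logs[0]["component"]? "queue"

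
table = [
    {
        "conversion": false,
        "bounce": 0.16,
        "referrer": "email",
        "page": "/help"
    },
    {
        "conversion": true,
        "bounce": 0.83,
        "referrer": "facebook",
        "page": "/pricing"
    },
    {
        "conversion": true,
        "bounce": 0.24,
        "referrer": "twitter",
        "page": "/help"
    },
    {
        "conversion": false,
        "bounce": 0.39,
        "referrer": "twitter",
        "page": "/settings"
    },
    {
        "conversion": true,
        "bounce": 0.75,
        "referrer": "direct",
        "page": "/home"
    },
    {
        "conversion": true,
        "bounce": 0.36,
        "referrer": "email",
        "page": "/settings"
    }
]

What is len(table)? 6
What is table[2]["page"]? "/help"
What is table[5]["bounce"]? 0.36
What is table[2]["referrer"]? "twitter"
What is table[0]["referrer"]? "email"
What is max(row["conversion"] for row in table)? True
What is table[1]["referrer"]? "facebook"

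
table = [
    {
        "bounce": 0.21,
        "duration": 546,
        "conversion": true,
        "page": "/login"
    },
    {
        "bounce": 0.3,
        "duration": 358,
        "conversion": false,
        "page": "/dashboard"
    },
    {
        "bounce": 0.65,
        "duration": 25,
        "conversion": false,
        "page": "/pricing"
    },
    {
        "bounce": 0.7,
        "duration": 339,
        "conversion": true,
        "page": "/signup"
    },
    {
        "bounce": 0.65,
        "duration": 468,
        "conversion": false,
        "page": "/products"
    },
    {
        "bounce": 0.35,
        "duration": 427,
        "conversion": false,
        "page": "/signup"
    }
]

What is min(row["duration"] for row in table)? 25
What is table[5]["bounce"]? 0.35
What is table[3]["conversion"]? True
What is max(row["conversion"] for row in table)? True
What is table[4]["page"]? "/products"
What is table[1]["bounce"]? 0.3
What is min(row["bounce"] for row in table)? 0.21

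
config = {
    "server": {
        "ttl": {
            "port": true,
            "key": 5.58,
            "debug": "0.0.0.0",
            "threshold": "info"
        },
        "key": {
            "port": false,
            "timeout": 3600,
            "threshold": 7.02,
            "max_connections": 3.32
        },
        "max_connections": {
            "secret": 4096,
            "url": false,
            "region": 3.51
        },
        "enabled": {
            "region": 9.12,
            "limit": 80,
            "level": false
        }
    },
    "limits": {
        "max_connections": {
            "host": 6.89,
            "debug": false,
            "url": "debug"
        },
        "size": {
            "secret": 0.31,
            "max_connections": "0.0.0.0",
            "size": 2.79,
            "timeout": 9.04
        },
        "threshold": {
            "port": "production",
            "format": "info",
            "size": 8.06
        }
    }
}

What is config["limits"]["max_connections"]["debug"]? False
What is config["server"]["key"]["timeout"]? 3600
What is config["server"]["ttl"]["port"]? True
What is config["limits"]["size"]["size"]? 2.79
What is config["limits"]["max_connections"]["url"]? "debug"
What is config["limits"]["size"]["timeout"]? 9.04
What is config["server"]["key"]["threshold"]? 7.02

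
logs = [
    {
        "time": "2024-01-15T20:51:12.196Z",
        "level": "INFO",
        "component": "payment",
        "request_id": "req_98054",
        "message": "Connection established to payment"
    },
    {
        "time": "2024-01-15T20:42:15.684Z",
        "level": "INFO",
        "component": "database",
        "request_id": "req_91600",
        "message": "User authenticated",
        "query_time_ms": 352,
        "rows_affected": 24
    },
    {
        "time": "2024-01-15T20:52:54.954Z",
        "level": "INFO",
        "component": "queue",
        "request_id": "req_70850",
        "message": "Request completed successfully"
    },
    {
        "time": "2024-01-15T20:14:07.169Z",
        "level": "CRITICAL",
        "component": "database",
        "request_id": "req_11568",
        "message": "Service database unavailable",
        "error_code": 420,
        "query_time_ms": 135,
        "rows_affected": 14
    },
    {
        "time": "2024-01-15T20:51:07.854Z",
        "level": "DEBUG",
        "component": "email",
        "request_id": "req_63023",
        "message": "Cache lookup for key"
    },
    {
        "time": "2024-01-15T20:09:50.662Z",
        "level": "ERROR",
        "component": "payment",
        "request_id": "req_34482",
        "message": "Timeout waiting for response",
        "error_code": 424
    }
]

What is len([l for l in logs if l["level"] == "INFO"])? 3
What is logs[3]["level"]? "CRITICAL"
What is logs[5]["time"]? "2024-01-15T20:09:50.662Z"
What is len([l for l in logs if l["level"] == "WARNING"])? 0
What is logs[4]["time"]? "2024-01-15T20:51:07.854Z"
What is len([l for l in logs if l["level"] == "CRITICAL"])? 1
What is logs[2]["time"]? "2024-01-15T20:52:54.954Z"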